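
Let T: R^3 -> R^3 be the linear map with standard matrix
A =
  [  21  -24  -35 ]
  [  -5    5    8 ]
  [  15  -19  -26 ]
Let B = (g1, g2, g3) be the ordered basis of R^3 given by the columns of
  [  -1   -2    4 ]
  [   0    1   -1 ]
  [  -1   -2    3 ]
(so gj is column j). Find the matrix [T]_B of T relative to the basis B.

Let P have columns g1, ..., g3. Then [T]_B = P^(-1) A P.
Here det P = 1, so P^(-1) is integer; computing A P first and then P^(-1)(A P) gives [[-2, 0, 3], [0, 0, 1], [3, 1, 2]].

[[-2, 0, 3], [0, 0, 1], [3, 1, 2]]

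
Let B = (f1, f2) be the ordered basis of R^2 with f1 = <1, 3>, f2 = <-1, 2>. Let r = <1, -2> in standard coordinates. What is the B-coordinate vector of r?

[r]_B is the unique c with M c = r, where M has columns f1, f2.
System: c_1 - c_2 = 1, 3c_1 + 2c_2 = -2; solving gives c_1 = 0, c_2 = -1.
Check: 0·f1 - f2 = <1, -2>.

<0, -1>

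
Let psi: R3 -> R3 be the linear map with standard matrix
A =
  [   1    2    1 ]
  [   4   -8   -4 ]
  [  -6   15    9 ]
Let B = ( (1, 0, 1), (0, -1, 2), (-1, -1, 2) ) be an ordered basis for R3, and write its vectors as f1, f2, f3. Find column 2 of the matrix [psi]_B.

Column 2 of [psi]_B is the B-coordinate vector of psi(f2).
In standard coordinates psi(f2) = A f2 = (0, 0, 3).
Converting to B: (0, 0, 3) = 3f1 - 3f2 + 3f3, so the coordinate vector is (3, -3, 3).

(3, -3, 3)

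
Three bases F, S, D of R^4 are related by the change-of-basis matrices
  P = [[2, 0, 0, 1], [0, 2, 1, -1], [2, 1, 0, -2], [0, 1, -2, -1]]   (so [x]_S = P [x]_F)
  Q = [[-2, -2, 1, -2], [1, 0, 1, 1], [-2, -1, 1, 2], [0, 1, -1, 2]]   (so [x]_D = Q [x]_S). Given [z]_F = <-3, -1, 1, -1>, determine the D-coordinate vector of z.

Composing the changes, [z]_D = Q P [z]_F.
Q P = [[-2, -5, 2, 0], [4, 2, -2, -2], [-2, 1, -5, -5], [-2, 3, -3, -1]]; applying this to <-3, -1, 1, -1> gives <13, -14, 5, 1>.

<13, -14, 5, 1>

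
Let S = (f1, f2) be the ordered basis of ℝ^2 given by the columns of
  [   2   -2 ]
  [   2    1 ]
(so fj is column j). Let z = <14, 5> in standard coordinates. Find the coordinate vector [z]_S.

[z]_S is the unique c with M c = z, where M has columns f1, f2.
System: 2c_1 - 2c_2 = 14, 2c_1 + c_2 = 5; solving gives c_1 = 4, c_2 = -3.
Check: 4f1 - 3f2 = <14, 5>.

<4, -3>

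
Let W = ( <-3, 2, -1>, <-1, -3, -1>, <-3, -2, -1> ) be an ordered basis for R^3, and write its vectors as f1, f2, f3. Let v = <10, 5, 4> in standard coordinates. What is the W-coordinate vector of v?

<-1, -1, -2>

We seek scalars with c_1 f1 + ... + c_3 f3 = v; equivalently solve M c = v where the columns of M are f1, ..., f3.
Row-reducing the augmented matrix [M | v] gives c = (-1, -1, -2).
Check: -f1 - f2 - 2f3 = <10, 5, 4>.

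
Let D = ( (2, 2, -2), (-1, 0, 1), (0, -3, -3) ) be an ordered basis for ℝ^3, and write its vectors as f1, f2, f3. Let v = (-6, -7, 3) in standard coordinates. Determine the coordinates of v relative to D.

We seek scalars with c_1 f1 + ... + c_3 f3 = v; equivalently solve M c = v where the columns of M are f1, ..., f3.
Gaussian elimination on [M | v] yields c = (-2, 2, 1).
Check: -2f1 + 2f2 + f3 = (-6, -7, 3).

(-2, 2, 1)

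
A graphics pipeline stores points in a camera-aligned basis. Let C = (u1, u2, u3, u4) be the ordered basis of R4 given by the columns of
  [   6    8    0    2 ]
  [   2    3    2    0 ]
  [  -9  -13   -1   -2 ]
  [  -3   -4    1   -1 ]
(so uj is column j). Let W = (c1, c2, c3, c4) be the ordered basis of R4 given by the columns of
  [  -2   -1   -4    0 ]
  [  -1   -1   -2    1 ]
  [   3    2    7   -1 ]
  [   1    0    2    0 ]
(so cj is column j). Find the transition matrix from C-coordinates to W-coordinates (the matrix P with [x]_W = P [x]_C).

Column j of P is [uj]_W, since P maps C-coordinates to W-coordinates.
Expressing u1 in W: u1 = -c1 + 0·c2 - c3 - c4, so column 1 of P is [-1, 0, -1, -1].
Doing the same for each uj gives P = [[-1, 0, -1, -1], [0, 0, -2, 0], [-1, -2, 1, 0], [-1, -1, 1, -1]].

[[-1, 0, -1, -1], [0, 0, -2, 0], [-1, -2, 1, 0], [-1, -1, 1, -1]]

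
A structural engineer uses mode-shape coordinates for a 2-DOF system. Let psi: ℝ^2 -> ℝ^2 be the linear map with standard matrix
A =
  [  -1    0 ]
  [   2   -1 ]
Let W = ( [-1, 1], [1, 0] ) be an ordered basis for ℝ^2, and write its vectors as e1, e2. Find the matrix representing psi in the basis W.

[[-3, 2], [-2, 1]]

With P the matrix whose columns are e1, e2, [psi]_W = P^(-1) A P.
Column by column: psi(e1) = A e1 = [1, -3]; its W-coordinates [-3, -2] give column 1.
Continuing for each basis vector yields [psi]_W = [[-3, 2], [-2, 1]].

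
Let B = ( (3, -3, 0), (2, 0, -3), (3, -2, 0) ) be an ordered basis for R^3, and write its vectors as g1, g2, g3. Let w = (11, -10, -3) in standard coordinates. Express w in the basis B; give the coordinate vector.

(4, 1, -1)

We seek scalars with c_1 g1 + ... + c_3 g3 = w; equivalently solve M c = w where the columns of M are g1, ..., g3.
Solving this 3x3 system gives c = (4, 1, -1).
Check: 4g1 + g2 - g3 = (11, -10, -3).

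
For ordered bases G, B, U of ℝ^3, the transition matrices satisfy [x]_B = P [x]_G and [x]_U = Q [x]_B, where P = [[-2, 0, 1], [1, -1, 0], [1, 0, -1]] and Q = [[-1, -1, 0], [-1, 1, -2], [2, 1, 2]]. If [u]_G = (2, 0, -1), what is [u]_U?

First [u]_B = P [u]_G = (-5, 2, 3).
Then [u]_U = Q [u]_B = (3, 1, -2).

(3, 1, -2)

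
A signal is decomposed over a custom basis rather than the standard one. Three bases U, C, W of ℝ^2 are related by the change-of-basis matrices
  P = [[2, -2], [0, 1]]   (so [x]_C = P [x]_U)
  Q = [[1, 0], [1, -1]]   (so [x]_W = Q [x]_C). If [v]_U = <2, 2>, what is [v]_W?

<0, -2>

Apply P to get C-coordinates <0, 2>, then Q to get W-coordinates.
The result is [v]_W = <0, -2>.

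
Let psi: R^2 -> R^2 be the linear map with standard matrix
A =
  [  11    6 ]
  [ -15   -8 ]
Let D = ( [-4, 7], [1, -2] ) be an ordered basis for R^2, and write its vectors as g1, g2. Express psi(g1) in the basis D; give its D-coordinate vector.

Compute psi(g1) = A g1 = [-2, 4] in standard coordinates.
Then write this in D-coordinates: solve for y in y_1 g1 + y_2 g2 = [-2, 4].
This gives y = [0, -2], which is column 1 of [psi]_D.

[0, -2]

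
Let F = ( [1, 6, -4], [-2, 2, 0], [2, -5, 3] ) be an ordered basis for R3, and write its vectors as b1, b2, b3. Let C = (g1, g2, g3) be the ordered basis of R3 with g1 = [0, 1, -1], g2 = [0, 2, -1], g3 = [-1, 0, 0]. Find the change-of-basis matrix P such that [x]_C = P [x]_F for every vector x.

Take x = bj: its F-coordinates are the j-th standard unit vector, so P e_j — column j of P — equals [bj]_C.
b1 = 2g1 + 2g2 - g3, giving column 1 = [2, 2, -1]; repeating for each j gives P = [[2, -2, -1], [2, 2, -2], [-1, 2, -2]].

[[2, -2, -1], [2, 2, -2], [-1, 2, -2]]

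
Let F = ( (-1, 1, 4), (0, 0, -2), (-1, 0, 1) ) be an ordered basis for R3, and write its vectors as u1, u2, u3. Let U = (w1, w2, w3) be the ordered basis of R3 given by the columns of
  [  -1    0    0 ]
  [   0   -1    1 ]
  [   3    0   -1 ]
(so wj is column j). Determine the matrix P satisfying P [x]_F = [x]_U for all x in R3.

[[1, 0, 1], [-2, 2, 2], [-1, 2, 2]]

Take x = uj: its F-coordinates are the j-th standard unit vector, so P e_j — column j of P — equals [uj]_U.
u1 = w1 - 2w2 - w3, giving column 1 = (1, -2, -1); repeating for each j gives P = [[1, 0, 1], [-2, 2, 2], [-1, 2, 2]].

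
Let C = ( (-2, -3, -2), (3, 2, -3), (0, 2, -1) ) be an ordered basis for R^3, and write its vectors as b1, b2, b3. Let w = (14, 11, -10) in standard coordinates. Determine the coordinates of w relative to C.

We seek scalars with c_1 b1 + ... + c_3 b3 = w; equivalently solve M c = w where the columns of M are b1, ..., b3.
Row-reducing the augmented matrix [M | w] gives c = (-1, 4, 0).
Check: -b1 + 4b2 + 0·b3 = (14, 11, -10).

(-1, 4, 0)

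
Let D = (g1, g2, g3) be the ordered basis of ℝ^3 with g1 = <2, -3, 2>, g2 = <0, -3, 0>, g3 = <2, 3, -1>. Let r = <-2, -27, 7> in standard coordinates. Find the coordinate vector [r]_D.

<2, 4, -3>

We seek scalars with c_1 g1 + ... + c_3 g3 = r; equivalently solve M c = r where the columns of M are g1, ..., g3.
Row-reducing the augmented matrix [M | r] gives c = (2, 4, -3).
Check: 2g1 + 4g2 - 3g3 = <-2, -27, 7>.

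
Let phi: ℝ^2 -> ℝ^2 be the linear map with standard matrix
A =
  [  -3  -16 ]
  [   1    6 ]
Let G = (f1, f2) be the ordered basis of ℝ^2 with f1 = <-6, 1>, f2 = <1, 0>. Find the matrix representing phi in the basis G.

[[0, 1], [2, 3]]

Let P have columns f1, f2. Then [phi]_G = P^(-1) A P.
Here det P = -1, so P^(-1) is integer; computing A P first and then P^(-1)(A P) gives [[0, 1], [2, 3]].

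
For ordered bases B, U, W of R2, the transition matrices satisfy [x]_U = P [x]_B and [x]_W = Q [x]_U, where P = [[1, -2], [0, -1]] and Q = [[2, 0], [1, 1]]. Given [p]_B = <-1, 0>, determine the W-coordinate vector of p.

Apply P to get U-coordinates <-1, 0>, then Q to get W-coordinates.
The result is [p]_W = <-2, -1>.

<-2, -1>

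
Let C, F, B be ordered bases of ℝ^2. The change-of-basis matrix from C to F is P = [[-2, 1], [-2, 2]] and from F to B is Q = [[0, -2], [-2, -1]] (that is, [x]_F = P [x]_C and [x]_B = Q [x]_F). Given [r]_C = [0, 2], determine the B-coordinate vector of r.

[-8, -8]

First [r]_F = P [r]_C = [2, 4].
Then [r]_B = Q [r]_F = [-8, -8].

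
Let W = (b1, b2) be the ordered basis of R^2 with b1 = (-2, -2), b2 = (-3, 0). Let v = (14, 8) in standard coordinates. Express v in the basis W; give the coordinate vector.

(-4, -2)

We seek scalars with c_1 b1 + c_2 b2 = v; equivalently solve M c = v where the columns of M are b1, b2.
System: -2c_1 - 3c_2 = 14, -2c_1 + 0c_2 = 8; solving gives c_1 = -4, c_2 = -2.
Check: -4b1 - 2b2 = (14, 8).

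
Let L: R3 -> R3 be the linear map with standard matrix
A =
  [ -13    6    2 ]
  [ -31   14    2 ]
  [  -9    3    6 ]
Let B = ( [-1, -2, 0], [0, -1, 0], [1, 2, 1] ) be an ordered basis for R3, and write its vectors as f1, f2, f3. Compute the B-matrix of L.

[[2, 3, 2], [-1, 2, 3], [3, -3, 3]]

The j-th column of [L]_B is [L(fj)]_B.
L(f1) = A f1 = [1, 3, 3] = 2f1 - f2 + 3f3, so column 1 is [2, -1, 3].
Repeating for f2, f3 and assembling the columns gives [[2, 3, 2], [-1, 2, 3], [3, -3, 3]].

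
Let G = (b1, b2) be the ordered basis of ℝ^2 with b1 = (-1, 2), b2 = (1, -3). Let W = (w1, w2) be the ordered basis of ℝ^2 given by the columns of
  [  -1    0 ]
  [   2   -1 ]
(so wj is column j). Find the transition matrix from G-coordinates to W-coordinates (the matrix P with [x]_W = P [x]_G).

[[1, -1], [0, 1]]

Let M have columns bj and N have columns wj. Then for every x, N [x]_W = x = M [x]_G, so P = N^(-1) M.
Since det N = 1, N^(-1) has integer entries; multiplying gives P = [[1, -1], [0, 1]].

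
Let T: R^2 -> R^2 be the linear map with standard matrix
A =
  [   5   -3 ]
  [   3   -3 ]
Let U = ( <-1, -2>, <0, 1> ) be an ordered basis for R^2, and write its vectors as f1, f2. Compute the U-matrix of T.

[[-1, 3], [1, 3]]

Let P have columns f1, f2. Then [T]_U = P^(-1) A P.
Here det P = -1, so P^(-1) is integer; computing A P first and then P^(-1)(A P) gives [[-1, 3], [1, 3]].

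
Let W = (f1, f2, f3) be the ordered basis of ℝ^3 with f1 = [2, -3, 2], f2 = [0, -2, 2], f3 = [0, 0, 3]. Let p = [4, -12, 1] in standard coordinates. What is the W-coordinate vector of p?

We seek scalars with c_1 f1 + ... + c_3 f3 = p; equivalently solve M c = p where the columns of M are f1, ..., f3.
Gaussian elimination on [M | p] yields c = (2, 3, -3).
Check: 2f1 + 3f2 - 3f3 = [4, -12, 1].

[2, 3, -3]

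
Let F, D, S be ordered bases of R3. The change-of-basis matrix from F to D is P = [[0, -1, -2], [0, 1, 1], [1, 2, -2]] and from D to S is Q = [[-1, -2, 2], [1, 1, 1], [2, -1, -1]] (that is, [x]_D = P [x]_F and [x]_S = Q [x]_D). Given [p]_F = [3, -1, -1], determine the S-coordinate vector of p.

[7, 4, 5]

Composing the changes, [p]_S = Q P [p]_F.
Q P = [[2, 3, -4], [1, 2, -3], [-1, -5, -3]]; applying this to [3, -1, -1] gives [7, 4, 5].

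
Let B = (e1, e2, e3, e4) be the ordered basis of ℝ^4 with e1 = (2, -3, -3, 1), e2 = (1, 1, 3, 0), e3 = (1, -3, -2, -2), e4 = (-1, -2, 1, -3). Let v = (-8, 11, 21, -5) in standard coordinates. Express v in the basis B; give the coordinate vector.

We seek scalars with c_1 e1 + ... + c_4 e4 = v; equivalently solve M c = v where the columns of M are e1, ..., e4.
Gaussian elimination on [M | v] yields c = (-2, 2, -3, 3).
Check: -2e1 + 2e2 - 3e3 + 3e4 = (-8, 11, 21, -5).

(-2, 2, -3, 3)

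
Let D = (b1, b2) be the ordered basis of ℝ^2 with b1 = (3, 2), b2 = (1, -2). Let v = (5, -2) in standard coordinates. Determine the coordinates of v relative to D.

(1, 2)

We seek scalars with c_1 b1 + c_2 b2 = v; equivalently solve M c = v where the columns of M are b1, b2.
System: 3c_1 + c_2 = 5, 2c_1 - 2c_2 = -2; solving gives c_1 = 1, c_2 = 2.
Check: b1 + 2b2 = (5, -2).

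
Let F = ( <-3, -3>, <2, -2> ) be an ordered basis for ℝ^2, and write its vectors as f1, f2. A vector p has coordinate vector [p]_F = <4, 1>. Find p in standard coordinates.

<-10, -14>

p = M [p]_F, where M has columns f1, f2.
Carrying out the matrix-vector product, p = <-10, -14>.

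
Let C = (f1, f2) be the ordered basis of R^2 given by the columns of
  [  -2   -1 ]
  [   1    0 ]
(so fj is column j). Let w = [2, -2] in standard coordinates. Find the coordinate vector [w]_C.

[-2, 2]

We seek scalars with c_1 f1 + c_2 f2 = w; equivalently solve M c = w where the columns of M are f1, f2.
System: -2c_1 - c_2 = 2, c_1 + 0c_2 = -2; solving gives c_1 = -2, c_2 = 2.
Check: -2f1 + 2f2 = [2, -2].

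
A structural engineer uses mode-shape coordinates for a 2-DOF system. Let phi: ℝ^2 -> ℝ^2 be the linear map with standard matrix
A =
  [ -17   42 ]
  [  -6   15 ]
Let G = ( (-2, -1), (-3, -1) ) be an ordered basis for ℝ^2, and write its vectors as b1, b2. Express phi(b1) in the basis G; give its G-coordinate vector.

Compute phi(b1) = A b1 = (-8, -3) in standard coordinates.
Then write this in G-coordinates: solve for y in y_1 b1 + y_2 b2 = (-8, -3).
This gives y = (1, 2), which is column 1 of [phi]_G.

(1, 2)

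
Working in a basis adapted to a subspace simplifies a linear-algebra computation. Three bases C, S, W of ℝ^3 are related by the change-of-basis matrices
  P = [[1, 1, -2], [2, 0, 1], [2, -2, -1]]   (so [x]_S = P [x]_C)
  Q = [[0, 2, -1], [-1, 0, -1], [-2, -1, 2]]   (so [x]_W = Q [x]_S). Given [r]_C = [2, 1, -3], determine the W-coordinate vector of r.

First [r]_S = P [r]_C = [9, 1, 5].
Then [r]_W = Q [r]_S = [-3, -14, -9].

[-3, -14, -9]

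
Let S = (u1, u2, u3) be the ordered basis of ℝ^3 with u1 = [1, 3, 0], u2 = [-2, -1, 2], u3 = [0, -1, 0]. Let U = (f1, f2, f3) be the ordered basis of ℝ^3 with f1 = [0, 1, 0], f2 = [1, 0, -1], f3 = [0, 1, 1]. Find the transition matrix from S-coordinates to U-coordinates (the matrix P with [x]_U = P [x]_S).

[[2, -1, -1], [1, -2, 0], [1, 0, 0]]

Take x = uj: its S-coordinates are the j-th standard unit vector, so P e_j — column j of P — equals [uj]_U.
u1 = 2f1 + f2 + f3, giving column 1 = [2, 1, 1]; repeating for each j gives P = [[2, -1, -1], [1, -2, 0], [1, 0, 0]].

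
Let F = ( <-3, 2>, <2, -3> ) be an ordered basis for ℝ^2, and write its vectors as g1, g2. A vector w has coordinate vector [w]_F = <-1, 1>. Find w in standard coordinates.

<5, -5>

By definition w = -g1 + g2.
Summing componentwise gives <5, -5>.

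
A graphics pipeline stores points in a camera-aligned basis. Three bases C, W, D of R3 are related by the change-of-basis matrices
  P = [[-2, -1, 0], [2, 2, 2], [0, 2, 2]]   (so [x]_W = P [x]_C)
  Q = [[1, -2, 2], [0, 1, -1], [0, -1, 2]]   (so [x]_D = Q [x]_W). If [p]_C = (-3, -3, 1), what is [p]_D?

(21, -6, 2)

Composing the changes, [p]_D = Q P [p]_C.
Q P = [[-6, -1, 0], [2, 0, 0], [-2, 2, 2]]; applying this to (-3, -3, 1) gives (21, -6, 2).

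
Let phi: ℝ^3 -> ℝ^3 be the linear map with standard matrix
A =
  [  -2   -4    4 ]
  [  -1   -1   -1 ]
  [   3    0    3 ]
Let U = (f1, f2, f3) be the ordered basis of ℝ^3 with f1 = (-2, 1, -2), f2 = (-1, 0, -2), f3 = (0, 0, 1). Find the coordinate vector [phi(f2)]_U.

Compute phi(f2) = A f2 = (-6, 3, -9) in standard coordinates.
Then write this in U-coordinates: solve for y in y_1 f1 + ... + y_3 f3 = (-6, 3, -9).
This gives y = (3, 0, -3), which is column 2 of [phi]_U.

(3, 0, -3)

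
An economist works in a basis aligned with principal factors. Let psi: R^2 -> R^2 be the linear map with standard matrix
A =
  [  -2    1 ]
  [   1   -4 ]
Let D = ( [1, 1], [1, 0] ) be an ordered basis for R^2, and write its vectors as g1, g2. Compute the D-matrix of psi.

[[-3, 1], [2, -3]]

With P the matrix whose columns are g1, g2, [psi]_D = P^(-1) A P.
Column by column: psi(g1) = A g1 = [-1, -3]; its D-coordinates [-3, 2] give column 1.
Continuing for each basis vector yields [psi]_D = [[-3, 1], [2, -3]].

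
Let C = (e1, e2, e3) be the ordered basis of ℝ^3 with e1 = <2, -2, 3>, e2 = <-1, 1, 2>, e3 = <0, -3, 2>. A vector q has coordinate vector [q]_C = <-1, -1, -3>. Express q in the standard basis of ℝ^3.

<-1, 10, -11>

By definition q = -e1 - e2 - 3e3.
Summing componentwise gives <-1, 10, -11>.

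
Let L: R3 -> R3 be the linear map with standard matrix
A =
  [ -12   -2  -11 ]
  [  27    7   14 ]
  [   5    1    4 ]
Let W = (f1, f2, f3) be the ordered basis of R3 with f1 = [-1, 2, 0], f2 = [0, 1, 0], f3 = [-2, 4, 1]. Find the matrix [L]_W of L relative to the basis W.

Let P have columns f1, ..., f3. Then [L]_W = P^(-1) A P.
Here det P = -1, so P^(-1) is integer; computing A P first and then P^(-1)(A P) gives [[-2, 0, -1], [3, 3, -2], [-3, 1, -2]].

[[-2, 0, -1], [3, 3, -2], [-3, 1, -2]]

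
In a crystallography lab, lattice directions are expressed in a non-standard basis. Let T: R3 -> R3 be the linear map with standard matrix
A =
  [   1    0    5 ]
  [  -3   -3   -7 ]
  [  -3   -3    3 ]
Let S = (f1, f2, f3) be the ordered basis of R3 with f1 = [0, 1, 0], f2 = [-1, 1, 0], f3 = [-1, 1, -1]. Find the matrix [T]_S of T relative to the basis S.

Let P have columns f1, ..., f3. Then [T]_S = P^(-1) A P.
Here det P = -1, so P^(-1) is integer; computing A P first and then P^(-1)(A P) gives [[-3, -1, 1], [-3, 1, 3], [3, 0, 3]].

[[-3, -1, 1], [-3, 1, 3], [3, 0, 3]]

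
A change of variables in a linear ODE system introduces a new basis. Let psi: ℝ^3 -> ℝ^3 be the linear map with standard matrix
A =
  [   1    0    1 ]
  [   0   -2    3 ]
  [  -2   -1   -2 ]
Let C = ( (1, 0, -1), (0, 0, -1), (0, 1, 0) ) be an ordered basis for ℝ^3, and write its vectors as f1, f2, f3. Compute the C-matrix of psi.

[[0, -1, 0], [0, -1, 1], [-3, -3, -2]]

The j-th column of [psi]_C is [psi(fj)]_C.
psi(f1) = A f1 = (0, -3, 0) = 0·f1 + 0·f2 - 3f3, so column 1 is (0, 0, -3).
Repeating for f2, f3 and assembling the columns gives [[0, -1, 0], [0, -1, 1], [-3, -3, -2]].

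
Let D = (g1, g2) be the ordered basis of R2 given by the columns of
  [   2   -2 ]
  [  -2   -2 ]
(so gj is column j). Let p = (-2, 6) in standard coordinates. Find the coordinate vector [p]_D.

[p]_D is the unique c with M c = p, where M has columns g1, g2.
System: 2c_1 - 2c_2 = -2, -2c_1 - 2c_2 = 6; solving gives c_1 = -2, c_2 = -1.
Check: -2g1 - g2 = (-2, 6).

(-2, -1)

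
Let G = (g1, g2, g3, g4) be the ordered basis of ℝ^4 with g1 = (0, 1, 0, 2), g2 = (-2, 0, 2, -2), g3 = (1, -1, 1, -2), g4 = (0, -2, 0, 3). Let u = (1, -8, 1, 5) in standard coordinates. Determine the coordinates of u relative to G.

[u]_G is the unique c with M c = u, where M has columns g1, ..., g4.
Row-reducing the augmented matrix [M | u] gives c = (-1, 0, 1, 3).
Check: -g1 + 0·g2 + g3 + 3g4 = (1, -8, 1, 5).

(-1, 0, 1, 3)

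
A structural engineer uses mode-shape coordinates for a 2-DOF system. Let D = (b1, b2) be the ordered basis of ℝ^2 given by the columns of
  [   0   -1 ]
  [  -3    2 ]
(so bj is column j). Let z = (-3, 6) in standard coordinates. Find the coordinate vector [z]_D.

(0, 3)

Write z = c_1 b1 + c_2 b2 and solve for the c_i.
System: 0c_1 - c_2 = -3, -3c_1 + 2c_2 = 6; solving gives c_1 = 0, c_2 = 3.
Check: 0·b1 + 3b2 = (-3, 6).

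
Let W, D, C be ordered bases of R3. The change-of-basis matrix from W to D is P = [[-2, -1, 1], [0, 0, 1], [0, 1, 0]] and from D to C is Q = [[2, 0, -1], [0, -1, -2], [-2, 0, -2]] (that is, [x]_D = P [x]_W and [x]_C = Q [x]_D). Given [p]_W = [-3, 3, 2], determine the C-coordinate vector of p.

[7, -8, -16]

Apply P to get D-coordinates [5, 2, 3], then Q to get C-coordinates.
The result is [p]_C = [7, -8, -16].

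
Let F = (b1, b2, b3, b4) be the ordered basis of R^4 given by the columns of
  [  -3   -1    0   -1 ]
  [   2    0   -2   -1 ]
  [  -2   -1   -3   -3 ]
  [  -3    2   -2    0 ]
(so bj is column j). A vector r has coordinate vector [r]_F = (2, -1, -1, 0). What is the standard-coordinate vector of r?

(-5, 6, 0, -6)

r = M [r]_F, where M has columns b1, ..., b4.
Carrying out the matrix-vector product, r = (-5, 6, 0, -6).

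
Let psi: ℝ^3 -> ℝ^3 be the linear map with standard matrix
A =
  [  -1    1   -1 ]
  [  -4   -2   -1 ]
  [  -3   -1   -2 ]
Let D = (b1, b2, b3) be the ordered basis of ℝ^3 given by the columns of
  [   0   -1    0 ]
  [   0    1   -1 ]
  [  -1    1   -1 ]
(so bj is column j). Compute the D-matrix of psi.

Let P have columns b1, ..., b3. Then [psi]_D = P^(-1) A P.
Here det P = -1, so P^(-1) is integer; computing A P first and then P^(-1)(A P) gives [[-1, 1, 0], [-1, -1, 0], [-2, -2, -3]].

[[-1, 1, 0], [-1, -1, 0], [-2, -2, -3]]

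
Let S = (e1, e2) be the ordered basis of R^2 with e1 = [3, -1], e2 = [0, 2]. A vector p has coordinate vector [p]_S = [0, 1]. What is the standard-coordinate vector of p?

[0, 2]

The coordinates say p = 0·e1 + e2; adding the scaled basis vectors gives [0, 2].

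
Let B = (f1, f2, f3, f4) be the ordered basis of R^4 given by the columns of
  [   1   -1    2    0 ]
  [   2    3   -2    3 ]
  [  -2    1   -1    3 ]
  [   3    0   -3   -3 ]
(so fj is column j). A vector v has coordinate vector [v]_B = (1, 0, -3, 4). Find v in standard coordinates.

(-5, 20, 13, 0)

v = M [v]_B, where M has columns f1, ..., f4.
Carrying out the matrix-vector product, v = (-5, 20, 13, 0).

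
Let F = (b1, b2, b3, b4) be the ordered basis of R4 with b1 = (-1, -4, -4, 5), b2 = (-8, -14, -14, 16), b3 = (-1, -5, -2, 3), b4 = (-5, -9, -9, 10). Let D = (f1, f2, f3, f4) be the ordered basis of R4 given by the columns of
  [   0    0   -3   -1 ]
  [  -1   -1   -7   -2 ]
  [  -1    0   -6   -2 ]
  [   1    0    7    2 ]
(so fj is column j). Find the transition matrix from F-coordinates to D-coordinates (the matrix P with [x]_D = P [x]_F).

[[2, -2, 0, -1], [-1, -2, 2, -1], [1, 2, 1, 1], [-2, 2, -2, 2]]

Let M have columns bj and N have columns fj. Then for every x, N [x]_D = x = M [x]_F, so P = N^(-1) M.
Since det N = -1, N^(-1) has integer entries; multiplying gives P = [[2, -2, 0, -1], [-1, -2, 2, -1], [1, 2, 1, 1], [-2, 2, -2, 2]].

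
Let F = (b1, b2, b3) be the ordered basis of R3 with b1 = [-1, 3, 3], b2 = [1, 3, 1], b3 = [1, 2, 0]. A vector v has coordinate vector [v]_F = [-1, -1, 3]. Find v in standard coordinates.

[3, 0, -4]

The coordinates say v = -b1 - b2 + 3b3; adding the scaled basis vectors gives [3, 0, -4].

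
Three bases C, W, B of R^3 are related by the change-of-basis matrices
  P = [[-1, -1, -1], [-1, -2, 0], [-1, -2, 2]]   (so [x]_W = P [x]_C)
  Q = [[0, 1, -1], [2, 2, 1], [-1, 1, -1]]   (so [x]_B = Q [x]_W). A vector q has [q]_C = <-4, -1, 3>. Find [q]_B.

First [q]_W = P [q]_C = <2, 6, 12>.
Then [q]_B = Q [q]_W = <-6, 28, -8>.

<-6, 28, -8>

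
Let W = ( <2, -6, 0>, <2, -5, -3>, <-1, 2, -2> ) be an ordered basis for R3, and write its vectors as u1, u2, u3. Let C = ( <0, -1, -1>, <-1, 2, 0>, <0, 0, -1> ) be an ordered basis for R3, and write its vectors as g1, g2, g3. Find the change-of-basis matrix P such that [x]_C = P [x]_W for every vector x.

Column j of P is [uj]_C, since P maps W-coordinates to C-coordinates.
Expressing u1 in C: u1 = 2g1 - 2g2 - 2g3, so column 1 of P is <2, -2, -2>.
Doing the same for each uj gives P = [[2, 1, 0], [-2, -2, 1], [-2, 2, 2]].

[[2, 1, 0], [-2, -2, 1], [-2, 2, 2]]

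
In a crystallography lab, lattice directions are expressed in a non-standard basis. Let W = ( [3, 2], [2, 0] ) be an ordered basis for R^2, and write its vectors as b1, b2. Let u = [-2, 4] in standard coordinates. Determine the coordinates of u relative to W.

We seek scalars with c_1 b1 + c_2 b2 = u; equivalently solve M c = u where the columns of M are b1, b2.
System: 3c_1 + 2c_2 = -2, 2c_1 + 0c_2 = 4; solving gives c_1 = 2, c_2 = -4.
Check: 2b1 - 4b2 = [-2, 4].

[2, -4]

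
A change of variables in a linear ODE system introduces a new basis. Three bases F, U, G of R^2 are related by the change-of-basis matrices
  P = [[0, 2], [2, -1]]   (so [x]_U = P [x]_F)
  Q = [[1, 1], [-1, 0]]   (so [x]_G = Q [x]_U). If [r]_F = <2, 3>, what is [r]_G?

<7, -6>

First [r]_U = P [r]_F = <6, 1>.
Then [r]_G = Q [r]_U = <7, -6>.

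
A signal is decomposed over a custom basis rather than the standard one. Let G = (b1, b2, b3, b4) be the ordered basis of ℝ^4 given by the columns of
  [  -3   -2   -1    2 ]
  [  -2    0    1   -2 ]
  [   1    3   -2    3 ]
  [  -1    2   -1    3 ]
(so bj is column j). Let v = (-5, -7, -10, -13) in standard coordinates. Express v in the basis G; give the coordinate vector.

We seek scalars with c_1 b1 + ... + c_4 b4 = v; equivalently solve M c = v where the columns of M are b1, ..., b4.
Row-reducing the augmented matrix [M | v] gives c = (4, -4, 1, 0).
Check: 4b1 - 4b2 + b3 + 0·b4 = (-5, -7, -10, -13).

(4, -4, 1, 0)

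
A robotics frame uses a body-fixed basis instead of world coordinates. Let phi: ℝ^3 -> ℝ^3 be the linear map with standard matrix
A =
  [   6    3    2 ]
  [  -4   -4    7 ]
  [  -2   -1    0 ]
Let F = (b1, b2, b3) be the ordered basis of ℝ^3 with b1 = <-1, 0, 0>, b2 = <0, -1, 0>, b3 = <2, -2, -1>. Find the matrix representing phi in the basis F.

Let P have columns b1, ..., b3. Then [phi]_F = P^(-1) A P.
Here det P = -1, so P^(-1) is integer; computing A P first and then P^(-1)(A P) gives [[2, 1, 0], [0, -2, 3], [-2, -1, 2]].

[[2, 1, 0], [0, -2, 3], [-2, -1, 2]]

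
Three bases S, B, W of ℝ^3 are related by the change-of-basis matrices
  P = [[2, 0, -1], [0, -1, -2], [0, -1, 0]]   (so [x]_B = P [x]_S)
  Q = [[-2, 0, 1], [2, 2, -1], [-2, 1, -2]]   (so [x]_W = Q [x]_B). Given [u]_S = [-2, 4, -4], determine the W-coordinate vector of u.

Apply P to get B-coordinates [0, 4, -4], then Q to get W-coordinates.
The result is [u]_W = [-4, 12, 12].

[-4, 12, 12]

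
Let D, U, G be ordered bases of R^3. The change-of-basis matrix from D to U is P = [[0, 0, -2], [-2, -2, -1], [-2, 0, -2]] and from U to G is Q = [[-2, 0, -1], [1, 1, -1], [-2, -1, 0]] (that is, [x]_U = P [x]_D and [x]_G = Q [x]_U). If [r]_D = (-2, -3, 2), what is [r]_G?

First [r]_U = P [r]_D = (-4, 8, 0).
Then [r]_G = Q [r]_U = (8, 4, 0).

(8, 4, 0)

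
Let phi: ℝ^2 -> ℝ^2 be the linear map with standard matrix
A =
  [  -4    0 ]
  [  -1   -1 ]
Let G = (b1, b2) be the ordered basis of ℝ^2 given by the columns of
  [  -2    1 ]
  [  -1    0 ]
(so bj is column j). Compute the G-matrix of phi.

With P the matrix whose columns are b1, b2, [phi]_G = P^(-1) A P.
Column by column: phi(b1) = A b1 = (8, 3); its G-coordinates (-3, 2) give column 1.
Continuing for each basis vector yields [phi]_G = [[-3, 1], [2, -2]].

[[-3, 1], [2, -2]]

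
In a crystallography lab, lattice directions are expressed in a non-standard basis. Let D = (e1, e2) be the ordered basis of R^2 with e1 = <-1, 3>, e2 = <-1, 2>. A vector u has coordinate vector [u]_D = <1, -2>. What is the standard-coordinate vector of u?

By definition u = e1 - 2e2.
Summing componentwise gives <1, -1>.

<1, -1>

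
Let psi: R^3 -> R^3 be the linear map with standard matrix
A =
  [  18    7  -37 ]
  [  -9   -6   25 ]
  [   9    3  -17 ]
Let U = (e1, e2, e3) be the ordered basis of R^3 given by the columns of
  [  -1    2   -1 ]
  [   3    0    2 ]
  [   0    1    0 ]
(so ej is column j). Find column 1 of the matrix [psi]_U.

<-3, 0, 0>

Column 1 of [psi]_U is the U-coordinate vector of psi(e1).
In standard coordinates psi(e1) = A e1 = <3, -9, 0>.
Converting to U: <3, -9, 0> = -3e1 + 0·e2 + 0·e3, so the coordinate vector is <-3, 0, 0>.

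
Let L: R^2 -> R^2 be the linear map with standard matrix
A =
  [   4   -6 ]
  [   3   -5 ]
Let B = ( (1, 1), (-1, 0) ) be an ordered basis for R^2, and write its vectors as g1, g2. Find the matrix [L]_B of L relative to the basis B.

The j-th column of [L]_B is [L(gj)]_B.
L(g1) = A g1 = (-2, -2) = -2g1 + 0·g2, so column 1 is (-2, 0).
Repeating for g2 and assembling the columns gives [[-2, -3], [0, 1]].

[[-2, -3], [0, 1]]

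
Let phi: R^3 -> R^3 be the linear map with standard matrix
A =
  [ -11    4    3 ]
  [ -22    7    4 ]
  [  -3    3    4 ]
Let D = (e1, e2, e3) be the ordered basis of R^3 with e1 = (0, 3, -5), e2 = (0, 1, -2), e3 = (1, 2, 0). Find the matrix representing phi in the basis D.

[[3, 1, -1], [-2, 0, 1], [-3, -2, -3]]

Let P have columns e1, ..., e3. Then [phi]_D = P^(-1) A P.
Here det P = -1, so P^(-1) is integer; computing A P first and then P^(-1)(A P) gives [[3, 1, -1], [-2, 0, 1], [-3, -2, -3]].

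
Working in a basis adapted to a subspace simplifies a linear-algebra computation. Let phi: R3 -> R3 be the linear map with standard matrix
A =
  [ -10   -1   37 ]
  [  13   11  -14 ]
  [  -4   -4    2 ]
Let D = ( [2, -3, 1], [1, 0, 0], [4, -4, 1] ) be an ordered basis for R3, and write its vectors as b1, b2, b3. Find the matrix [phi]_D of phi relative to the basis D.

[[3, -3, 2], [2, 0, -3], [3, -1, 0]]

Let P have columns b1, ..., b3. Then [phi]_D = P^(-1) A P.
Here det P = -1, so P^(-1) is integer; computing A P first and then P^(-1)(A P) gives [[3, -3, 2], [2, 0, -3], [3, -1, 0]].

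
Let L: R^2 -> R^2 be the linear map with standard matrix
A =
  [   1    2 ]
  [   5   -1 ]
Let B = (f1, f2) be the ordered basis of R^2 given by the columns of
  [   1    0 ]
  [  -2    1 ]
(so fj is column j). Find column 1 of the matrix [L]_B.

(-3, 1)

Compute L(f1) = A f1 = (-3, 7) in standard coordinates.
Then write this in B-coordinates: solve for y in y_1 f1 + y_2 f2 = (-3, 7).
This gives y = (-3, 1), which is column 1 of [L]_B.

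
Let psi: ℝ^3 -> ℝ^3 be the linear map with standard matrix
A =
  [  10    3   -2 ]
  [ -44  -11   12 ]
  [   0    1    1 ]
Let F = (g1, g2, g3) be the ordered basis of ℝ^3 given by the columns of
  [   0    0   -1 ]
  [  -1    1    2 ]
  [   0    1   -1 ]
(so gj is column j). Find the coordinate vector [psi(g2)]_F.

(-2, 1, -1)

Column 2 of [psi]_F is the F-coordinate vector of psi(g2).
In standard coordinates psi(g2) = A g2 = (1, 1, 2).
Converting to F: (1, 1, 2) = -2g1 + g2 - g3, so the coordinate vector is (-2, 1, -1).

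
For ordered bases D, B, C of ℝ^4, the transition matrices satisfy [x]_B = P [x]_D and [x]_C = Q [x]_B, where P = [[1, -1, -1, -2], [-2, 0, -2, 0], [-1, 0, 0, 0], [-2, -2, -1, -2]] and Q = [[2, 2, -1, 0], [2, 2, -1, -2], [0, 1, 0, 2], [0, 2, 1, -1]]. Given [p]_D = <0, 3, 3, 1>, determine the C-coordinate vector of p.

<-28, -6, -28, -1>

Composing the changes, [p]_C = Q P [p]_D.
Q P = [[-1, -2, -6, -4], [3, 2, -4, 0], [-6, -4, -4, -4], [-3, 2, -3, 2]]; applying this to <0, 3, 3, 1> gives <-28, -6, -28, -1>.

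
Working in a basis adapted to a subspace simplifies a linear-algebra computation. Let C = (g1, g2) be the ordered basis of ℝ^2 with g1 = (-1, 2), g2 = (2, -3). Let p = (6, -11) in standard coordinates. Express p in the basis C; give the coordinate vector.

(-4, 1)

We seek scalars with c_1 g1 + c_2 g2 = p; equivalently solve M c = p where the columns of M are g1, g2.
System: -c_1 + 2c_2 = 6, 2c_1 - 3c_2 = -11; solving gives c_1 = -4, c_2 = 1.
Check: -4g1 + g2 = (6, -11).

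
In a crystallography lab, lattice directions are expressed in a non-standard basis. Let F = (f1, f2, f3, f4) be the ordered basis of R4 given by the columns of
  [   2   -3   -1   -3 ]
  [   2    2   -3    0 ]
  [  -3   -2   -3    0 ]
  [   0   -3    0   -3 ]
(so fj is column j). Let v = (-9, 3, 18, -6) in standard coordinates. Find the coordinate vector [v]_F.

[v]_F is the unique c with M c = v, where M has columns f1, ..., f4.
Row-reducing the augmented matrix [M | v] gives c = (-3, 0, -3, 2).
Check: -3f1 + 0·f2 - 3f3 + 2f4 = (-9, 3, 18, -6).

(-3, 0, -3, 2)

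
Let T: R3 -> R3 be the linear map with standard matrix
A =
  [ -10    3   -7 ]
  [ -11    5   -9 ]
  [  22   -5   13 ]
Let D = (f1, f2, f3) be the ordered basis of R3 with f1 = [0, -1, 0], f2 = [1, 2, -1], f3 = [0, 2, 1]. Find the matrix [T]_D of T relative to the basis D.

[[3, 2, 1], [-3, 3, -1], [2, 2, 2]]

The j-th column of [T]_D is [T(fj)]_D.
T(f1) = A f1 = [-3, -5, 5] = 3f1 - 3f2 + 2f3, so column 1 is [3, -3, 2].
Repeating for f2, f3 and assembling the columns gives [[3, 2, 1], [-3, 3, -1], [2, 2, 2]].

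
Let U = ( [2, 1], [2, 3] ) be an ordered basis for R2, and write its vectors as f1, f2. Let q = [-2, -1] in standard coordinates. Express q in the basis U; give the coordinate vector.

We seek scalars with c_1 f1 + c_2 f2 = q; equivalently solve M c = q where the columns of M are f1, f2.
System: 2c_1 + 2c_2 = -2, c_1 + 3c_2 = -1; solving gives c_1 = -1, c_2 = 0.
Check: -f1 + 0·f2 = [-2, -1].

[-1, 0]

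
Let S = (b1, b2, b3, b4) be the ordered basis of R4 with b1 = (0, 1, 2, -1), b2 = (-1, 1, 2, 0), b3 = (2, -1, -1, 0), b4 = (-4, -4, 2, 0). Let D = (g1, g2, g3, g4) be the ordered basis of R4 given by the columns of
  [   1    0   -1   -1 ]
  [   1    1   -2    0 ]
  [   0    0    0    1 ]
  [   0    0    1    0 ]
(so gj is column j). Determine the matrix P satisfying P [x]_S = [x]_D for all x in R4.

[[1, 1, 1, -2], [-2, 0, -2, -2], [-1, 0, 0, 0], [2, 2, -1, 2]]

Column j of P is [bj]_D, since P maps S-coordinates to D-coordinates.
Expressing b1 in D: b1 = g1 - 2g2 - g3 + 2g4, so column 1 of P is (1, -2, -1, 2).
Doing the same for each bj gives P = [[1, 1, 1, -2], [-2, 0, -2, -2], [-1, 0, 0, 0], [2, 2, -1, 2]].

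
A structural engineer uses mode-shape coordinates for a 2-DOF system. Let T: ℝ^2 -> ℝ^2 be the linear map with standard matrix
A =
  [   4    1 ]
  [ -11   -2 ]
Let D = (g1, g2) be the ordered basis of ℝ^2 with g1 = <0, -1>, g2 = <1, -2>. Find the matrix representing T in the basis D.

[[0, 3], [-1, 2]]

Let P have columns g1, g2. Then [T]_D = P^(-1) A P.
Here det P = 1, so P^(-1) is integer; computing A P first and then P^(-1)(A P) gives [[0, 3], [-1, 2]].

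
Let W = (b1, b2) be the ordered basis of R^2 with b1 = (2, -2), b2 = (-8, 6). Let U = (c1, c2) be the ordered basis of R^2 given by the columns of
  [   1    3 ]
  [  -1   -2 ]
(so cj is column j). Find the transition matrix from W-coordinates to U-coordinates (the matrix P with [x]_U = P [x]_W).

Take x = bj: its W-coordinates are the j-th standard unit vector, so P e_j — column j of P — equals [bj]_U.
b1 = 2c1 + 0·c2, giving column 1 = (2, 0); repeating for each j gives P = [[2, -2], [0, -2]].

[[2, -2], [0, -2]]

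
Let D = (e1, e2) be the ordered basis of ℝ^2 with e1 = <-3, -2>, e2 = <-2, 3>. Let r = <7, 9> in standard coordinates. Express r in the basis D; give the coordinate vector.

<-3, 1>

Write r = c_1 e1 + c_2 e2 and solve for the c_i.
System: -3c_1 - 2c_2 = 7, -2c_1 + 3c_2 = 9; solving gives c_1 = -3, c_2 = 1.
Check: -3e1 + e2 = <7, 9>.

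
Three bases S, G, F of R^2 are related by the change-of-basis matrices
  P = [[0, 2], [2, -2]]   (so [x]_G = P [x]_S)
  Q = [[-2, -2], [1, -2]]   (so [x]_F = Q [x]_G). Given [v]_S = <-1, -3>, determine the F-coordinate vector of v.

Apply P to get G-coordinates <-6, 4>, then Q to get F-coordinates.
The result is [v]_F = <4, -14>.

<4, -14>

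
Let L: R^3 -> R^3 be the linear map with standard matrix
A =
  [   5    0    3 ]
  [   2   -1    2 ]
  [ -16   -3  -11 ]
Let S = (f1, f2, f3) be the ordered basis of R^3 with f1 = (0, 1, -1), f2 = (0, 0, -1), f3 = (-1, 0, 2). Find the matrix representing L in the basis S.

[[-3, -2, 2], [1, -3, 2], [3, 3, -1]]

With P the matrix whose columns are f1, ..., f3, [L]_S = P^(-1) A P.
Column by column: L(f1) = A f1 = (-3, -3, 8); its S-coordinates (-3, 1, 3) give column 1.
Continuing for each basis vector yields [L]_S = [[-3, -2, 2], [1, -3, 2], [3, 3, -1]].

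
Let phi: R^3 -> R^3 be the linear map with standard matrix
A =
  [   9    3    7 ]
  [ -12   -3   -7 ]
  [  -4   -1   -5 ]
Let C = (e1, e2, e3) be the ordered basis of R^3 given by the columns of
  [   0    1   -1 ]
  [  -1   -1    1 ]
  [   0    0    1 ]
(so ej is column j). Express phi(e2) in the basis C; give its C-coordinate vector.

Compute phi(e2) = A e2 = [6, -9, -3] in standard coordinates.
Then write this in C-coordinates: solve for y in y_1 e1 + ... + y_3 e3 = [6, -9, -3].
This gives y = [3, 3, -3], which is column 2 of [phi]_C.

[3, 3, -3]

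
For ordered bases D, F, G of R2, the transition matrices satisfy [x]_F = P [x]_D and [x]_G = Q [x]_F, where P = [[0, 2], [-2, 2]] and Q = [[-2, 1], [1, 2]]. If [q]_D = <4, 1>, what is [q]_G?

<-10, -10>

Composing the changes, [q]_G = Q P [q]_D.
Q P = [[-2, -2], [-4, 6]]; applying this to <4, 1> gives <-10, -10>.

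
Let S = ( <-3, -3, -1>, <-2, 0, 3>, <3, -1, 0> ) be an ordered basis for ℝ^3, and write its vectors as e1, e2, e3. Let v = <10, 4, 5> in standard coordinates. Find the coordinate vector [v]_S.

We seek scalars with c_1 e1 + ... + c_3 e3 = v; equivalently solve M c = v where the columns of M are e1, ..., e3.
Solving this 3x3 system gives c = (-2, 1, 2).
Check: -2e1 + e2 + 2e3 = <10, 4, 5>.

<-2, 1, 2>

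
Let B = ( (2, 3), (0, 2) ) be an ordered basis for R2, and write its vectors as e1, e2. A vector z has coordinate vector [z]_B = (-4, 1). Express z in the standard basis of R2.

(-8, -10)

z = M [z]_B, where M has columns e1, e2.
Carrying out the matrix-vector product, z = (-8, -10).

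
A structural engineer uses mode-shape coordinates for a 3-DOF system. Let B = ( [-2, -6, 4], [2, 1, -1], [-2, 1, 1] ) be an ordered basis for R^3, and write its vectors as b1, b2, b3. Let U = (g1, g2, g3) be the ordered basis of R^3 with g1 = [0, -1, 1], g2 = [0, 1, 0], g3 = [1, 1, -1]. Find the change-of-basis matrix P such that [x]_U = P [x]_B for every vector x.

[[2, 1, -1], [-2, 0, 2], [-2, 2, -2]]

Take x = bj: its B-coordinates are the j-th standard unit vector, so P e_j — column j of P — equals [bj]_U.
b1 = 2g1 - 2g2 - 2g3, giving column 1 = [2, -2, -2]; repeating for each j gives P = [[2, 1, -1], [-2, 0, 2], [-2, 2, -2]].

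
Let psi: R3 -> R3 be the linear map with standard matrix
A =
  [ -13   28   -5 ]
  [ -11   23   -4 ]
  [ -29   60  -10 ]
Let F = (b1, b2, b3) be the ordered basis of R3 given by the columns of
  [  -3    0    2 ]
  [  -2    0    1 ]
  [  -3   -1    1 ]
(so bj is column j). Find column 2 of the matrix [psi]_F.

Compute psi(b2) = A b2 = [5, 4, 10] in standard coordinates.
Then write this in F-coordinates: solve for y in y_1 b1 + ... + y_3 b3 = [5, 4, 10].
This gives y = [-3, -3, -2], which is column 2 of [psi]_F.

[-3, -3, -2]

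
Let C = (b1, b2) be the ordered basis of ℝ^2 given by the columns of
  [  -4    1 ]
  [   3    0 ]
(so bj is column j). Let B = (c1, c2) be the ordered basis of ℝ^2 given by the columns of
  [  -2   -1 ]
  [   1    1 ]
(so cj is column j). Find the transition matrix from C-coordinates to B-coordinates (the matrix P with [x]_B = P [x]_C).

[[1, -1], [2, 1]]

Take x = bj: its C-coordinates are the j-th standard unit vector, so P e_j — column j of P — equals [bj]_B.
b1 = c1 + 2c2, giving column 1 = (1, 2); repeating for each j gives P = [[1, -1], [2, 1]].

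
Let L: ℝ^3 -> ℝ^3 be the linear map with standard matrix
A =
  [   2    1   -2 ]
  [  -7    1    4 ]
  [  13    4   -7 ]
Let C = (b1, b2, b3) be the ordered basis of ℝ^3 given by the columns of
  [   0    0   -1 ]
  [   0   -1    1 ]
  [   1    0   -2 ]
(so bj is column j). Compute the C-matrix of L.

[[-3, -2, -1], [-2, 2, -3], [2, 1, -3]]

Let P have columns b1, ..., b3. Then [L]_C = P^(-1) A P.
Here det P = -1, so P^(-1) is integer; computing A P first and then P^(-1)(A P) gives [[-3, -2, -1], [-2, 2, -3], [2, 1, -3]].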